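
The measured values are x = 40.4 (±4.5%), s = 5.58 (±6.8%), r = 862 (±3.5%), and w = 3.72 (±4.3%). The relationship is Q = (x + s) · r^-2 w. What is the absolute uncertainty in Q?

Let u = x + s = 46.0. δu = √(δx² + δs²) = √(3.31 + 0.144) = 1.86, so δu/u = 0.0404.
Q is then a monomial in u, r, w:
δQ/Q = √((δu/u)² + (-2·δr/r)² + (1·δw/w)²) = √(0.00163 + 0.00490 + 0.00185) = 0.0915
Q = 0.000230, so δQ = 0.0915 × 0.000230 = 2.11e-05.

2.11e-05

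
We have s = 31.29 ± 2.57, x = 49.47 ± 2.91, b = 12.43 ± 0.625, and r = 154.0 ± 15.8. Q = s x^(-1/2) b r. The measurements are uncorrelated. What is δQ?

Products/powers → add relative errors in quadrature, weighted by exponent:
  (1·δs/s)² = (1×0.0821)² = 0.00675;  (−½·δx/x)² = (-0.5×0.0588)² = 0.000865;  (1·δb/b)² = (1×0.0503)² = 0.00253;  (1·δr/r)² = (1×0.103)² = 0.0105
δQ/Q = √(0.0207) = 0.144
Q = 8516, so δQ = 0.144 × 8516 = 1220.

1220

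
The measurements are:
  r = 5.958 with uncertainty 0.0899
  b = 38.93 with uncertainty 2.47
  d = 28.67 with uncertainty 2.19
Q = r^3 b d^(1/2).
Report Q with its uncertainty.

44090 ± 3830

Each factor contributes (exponent × relative error)² to (δQ/Q)²:
  (3·δr/r)² = (3×0.0151)² = 0.00205;  (1·δb/b)² = (1×0.0634)² = 0.00403;  (½·δd/d)² = (0.5×0.0764)² = 0.00146
δQ/Q = √(0.00753) = 0.0868
Q = 44090, so δQ = 0.0868 × 44090 = 3830.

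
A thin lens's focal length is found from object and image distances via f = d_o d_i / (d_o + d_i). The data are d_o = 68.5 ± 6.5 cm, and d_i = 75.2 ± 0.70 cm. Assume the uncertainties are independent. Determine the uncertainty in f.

1.79 cm

∂f/∂d_o = (d_i/(d_o+d_i))² = 0.274;  ∂f/∂d_i = (d_o/(d_o+d_i))² = 0.227
δf = √((∂f/∂d_o · δd_o)² + (∂f/∂d_i · δd_i)²) = √(3.17 + 0.0253) = 1.79 cm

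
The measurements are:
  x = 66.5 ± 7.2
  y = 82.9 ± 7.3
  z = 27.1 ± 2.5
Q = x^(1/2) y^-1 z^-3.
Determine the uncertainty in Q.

For a monomial Q ∝ x^(1/2), y^-1, z^-3, fractional errors add in quadrature:
  (½·δx/x)² = (0.5×0.108)² = 0.00293;  (-1·δy/y)² = (-1×0.0881)² = 0.00775;  (-3·δz/z)² = (-3×0.0923)² = 0.0766
δQ/Q = √(0.0873) = 0.295
Q = 4.94e-06, so δQ = 0.295 × 4.94e-06 = 1.46e-06.

1.46e-06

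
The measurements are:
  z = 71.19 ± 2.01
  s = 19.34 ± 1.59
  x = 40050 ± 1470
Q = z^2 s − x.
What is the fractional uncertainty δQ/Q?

Let p = z^2·s = 98020. δp/p = √((2·δz/z)² + (1·δs/s)²) = √(0.00319 + 0.00676) = 0.0997, so δp = 9780.
Q = p − x: δQ = √(δp² + δx²) = √(9.56e+07 + 2.16e+06) = 9890
Q = 57970, so δQ/Q = 9890/57970 = 0.171.

0.171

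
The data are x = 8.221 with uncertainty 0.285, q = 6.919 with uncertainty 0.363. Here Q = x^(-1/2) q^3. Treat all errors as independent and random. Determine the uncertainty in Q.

Relative error in a monomial: (δQ/Q)² = Σ (nᵢ · δxᵢ/xᵢ)².
  (−½·δx/x)² = (-0.5×0.0347)² = 0.000300;  (3·δq/q)² = (3×0.0525)² = 0.0248
δQ/Q = √(0.0251) = 0.158
Q = 115.5, so δQ = 0.158 × 115.5 = 18.3.

18.3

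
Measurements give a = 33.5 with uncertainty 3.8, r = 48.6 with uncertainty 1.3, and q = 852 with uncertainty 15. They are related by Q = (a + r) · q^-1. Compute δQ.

0.00501

Let u = a + r = 82.1. δu = √(δa² + δr²) = √(14.4 + 1.69) = 4.02, so δu/u = 0.0489.
Q is then a monomial in u, q:
δQ/Q = √((δu/u)² + (-1·δq/q)²) = √(0.00239 + 0.000310) = 0.0520
Q = 0.0964, so δQ = 0.0520 × 0.0964 = 0.00501.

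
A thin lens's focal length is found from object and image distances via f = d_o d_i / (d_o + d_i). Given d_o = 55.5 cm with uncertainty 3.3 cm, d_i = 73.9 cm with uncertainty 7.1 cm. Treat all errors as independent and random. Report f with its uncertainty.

∂f/∂d_o = (d_i/(d_o+d_i))² = 0.326;  ∂f/∂d_i = (d_o/(d_o+d_i))² = 0.184
δf = √((∂f/∂d_o · δd_o)² + (∂f/∂d_i · δd_i)²) = √(1.16 + 1.71) = 1.69 cm
f = 31.7 cm.

31.7 ± 1.69 cm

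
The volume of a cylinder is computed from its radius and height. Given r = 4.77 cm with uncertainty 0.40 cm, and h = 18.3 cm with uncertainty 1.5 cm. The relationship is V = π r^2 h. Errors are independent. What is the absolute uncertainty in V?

For a monomial V ∝ r^2, h, fractional errors add in quadrature:
  (2·δr/r)² = (2×0.0839)² = 0.0281;  (1·δh/h)² = (1×0.0820)² = 0.00672
δV/V = √(0.0348) = 0.187
V = 1310 cm^3, so δV = 0.187 × 1310 = 244 cm^3.

244 cm^3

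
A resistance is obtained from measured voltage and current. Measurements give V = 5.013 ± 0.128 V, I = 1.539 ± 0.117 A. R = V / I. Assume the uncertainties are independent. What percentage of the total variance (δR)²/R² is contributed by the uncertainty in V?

(δR/R)² = (1·δV/V)² + (-1·δI/I)²
  V term: (1×0.0255)² = 0.000652
  I term: (-1×0.0760)² = 0.00578
Total = 0.00643. Share from V = 0.000652/0.00643 = 0.101.

10.1%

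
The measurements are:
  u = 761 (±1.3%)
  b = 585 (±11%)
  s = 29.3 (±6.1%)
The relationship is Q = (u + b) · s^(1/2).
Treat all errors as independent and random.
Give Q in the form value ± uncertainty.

7290 ± 417

Let w = u + b = 1350. δw = √(δu² + δb²) = √(97.9 + 4140) = 65.1, so δw/w = 0.0484.
Q is then a monomial in w, s:
δQ/Q = √((δw/w)² + (½·δs/s)²) = √(0.00234 + 0.000930) = 0.0572
Q = 7290, so δQ = 0.0572 × 7290 = 417.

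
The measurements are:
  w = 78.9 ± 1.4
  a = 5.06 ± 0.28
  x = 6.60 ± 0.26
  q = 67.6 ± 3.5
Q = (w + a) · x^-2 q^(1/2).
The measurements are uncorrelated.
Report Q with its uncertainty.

15.8 ± 1.34

Let u = w + a = 84.0. δu = √(δw² + δa²) = √(1.96 + 0.0784) = 1.43, so δu/u = 0.0170.
Q is then a monomial in u, x, q:
δQ/Q = √((δu/u)² + (-2·δx/x)² + (½·δq/q)²) = √(0.000289 + 0.00621 + 0.000670) = 0.0847
Q = 15.8, so δQ = 0.0847 × 15.8 = 1.34.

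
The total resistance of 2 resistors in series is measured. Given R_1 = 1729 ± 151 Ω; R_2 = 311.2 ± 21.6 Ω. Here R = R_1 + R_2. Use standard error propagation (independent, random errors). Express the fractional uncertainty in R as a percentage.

Each term contributes (cᵢ δxᵢ)² to (δR)²:
  (δR_1)² = 22800;  (δR_2)² = 467
δR = √(23300) = 153 Ω
R = 2040 Ω, so δR/R = 153/2040 = 0.0748.

7.48%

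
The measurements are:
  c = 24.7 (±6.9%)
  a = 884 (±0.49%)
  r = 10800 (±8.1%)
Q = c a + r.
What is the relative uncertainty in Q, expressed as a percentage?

Let p = c·a = 21800. δp/p = √((1·δc/c)² + (1·δa/a)²) = √(0.00476 + 2.4e-05) = 0.0692, so δp = 1510.
Q = p + r: δQ = √(δp² + δr²) = √(2.28e+06 + 7.65e+05) = 1750
Q = 32600, so δQ/Q = 1750/32600 = 0.0535.

5.35%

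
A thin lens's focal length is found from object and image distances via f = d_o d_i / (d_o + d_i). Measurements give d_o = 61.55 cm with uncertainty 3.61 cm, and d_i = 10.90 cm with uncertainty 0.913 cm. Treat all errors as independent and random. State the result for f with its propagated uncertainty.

∂f/∂d_o = (d_i/(d_o+d_i))² = 0.0226;  ∂f/∂d_i = (d_o/(d_o+d_i))² = 0.722
δf = √((∂f/∂d_o · δd_o)² + (∂f/∂d_i · δd_i)²) = √(0.00668 + 0.434) = 0.664 cm
f = 9.260 cm.

9.260 ± 0.664 cm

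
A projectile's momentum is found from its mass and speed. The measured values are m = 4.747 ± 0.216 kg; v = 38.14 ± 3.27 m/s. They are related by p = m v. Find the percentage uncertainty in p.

For a monomial p ∝ m, v, fractional errors add in quadrature:
  (1·δm/m)² = (1×0.0455)² = 0.00207;  (1·δv/v)² = (1×0.0857)² = 0.00735
δp/p = √(0.00942) = 0.0971

9.71%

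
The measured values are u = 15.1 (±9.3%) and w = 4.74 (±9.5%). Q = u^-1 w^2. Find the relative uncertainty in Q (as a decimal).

0.212

For a monomial Q ∝ u^-1, w^2, fractional errors add in quadrature:
  (-1·δu/u)² = (-1×0.0930)² = 0.00865;  (2·δw/w)² = (2×0.0950)² = 0.0361
δQ/Q = √(0.0447) = 0.212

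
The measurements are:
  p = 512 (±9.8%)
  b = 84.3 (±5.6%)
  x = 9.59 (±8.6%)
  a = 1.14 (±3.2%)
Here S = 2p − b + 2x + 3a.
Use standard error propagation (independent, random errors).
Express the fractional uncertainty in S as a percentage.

Each term contributes (cᵢ δxᵢ)² to (δS)²:
  (2·δp)² = 10100;  (δb)² = 22.3;  (2·δx)² = 2.72;  (3·δa)² = 0.0120
δS = √(10100) = 100
S = 962, so δS/S = 100/962 = 0.104.

10.4%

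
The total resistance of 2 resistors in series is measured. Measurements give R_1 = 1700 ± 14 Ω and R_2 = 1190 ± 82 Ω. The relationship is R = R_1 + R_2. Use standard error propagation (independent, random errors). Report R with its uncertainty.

2890 ± 83.2 Ω

Absolute uncertainties add in quadrature for a linear combination:
  (δR_1)² = 196;  (δR_2)² = 6720
δR = √(6920) = 83.2 Ω
R = 2890 Ω.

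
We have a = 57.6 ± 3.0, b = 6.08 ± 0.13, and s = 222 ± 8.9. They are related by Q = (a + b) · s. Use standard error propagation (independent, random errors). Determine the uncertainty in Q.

875

Let u = a + b = 63.7. δu = √(δa² + δb²) = √(9.00 + 0.0169) = 3.00, so δu/u = 0.0472.
Q is then a monomial in u, s:
δQ/Q = √((δu/u)² + (1·δs/s)²) = √(0.00222 + 0.00161) = 0.0619
Q = 14100, so δQ = 0.0619 × 14100 = 875.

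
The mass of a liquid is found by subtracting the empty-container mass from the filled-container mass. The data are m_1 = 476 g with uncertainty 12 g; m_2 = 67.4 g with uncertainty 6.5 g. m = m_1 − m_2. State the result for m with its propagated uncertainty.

409 ± 13.6 g

m is a linear combination, so absolute uncertainties add in quadrature:
  (δm_1)² = 144;  (δm_2)² = 42.2
δm = √(186) = 13.6 g
m = 409 g.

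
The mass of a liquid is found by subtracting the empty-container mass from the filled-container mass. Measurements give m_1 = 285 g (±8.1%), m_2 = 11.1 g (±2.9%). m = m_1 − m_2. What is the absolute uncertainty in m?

Sums and differences: (δm)² = Σ (cᵢ δxᵢ)².
  (δm_1)² = 533;  (δm_2)² = 0.104
δm = √(533) = 23.1 g

23.1 g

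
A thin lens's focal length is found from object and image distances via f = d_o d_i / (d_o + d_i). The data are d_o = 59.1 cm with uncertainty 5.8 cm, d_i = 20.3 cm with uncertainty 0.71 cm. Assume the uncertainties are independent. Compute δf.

0.546 cm

∂f/∂d_o = (d_i/(d_o+d_i))² = 0.0654;  ∂f/∂d_i = (d_o/(d_o+d_i))² = 0.554
δf = √((∂f/∂d_o · δd_o)² + (∂f/∂d_i · δd_i)²) = √(0.144 + 0.155) = 0.546 cm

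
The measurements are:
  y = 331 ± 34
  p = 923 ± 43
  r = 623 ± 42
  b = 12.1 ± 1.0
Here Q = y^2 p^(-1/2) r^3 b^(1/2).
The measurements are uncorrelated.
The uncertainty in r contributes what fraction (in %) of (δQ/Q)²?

47.9%

(δQ/Q)² = (2·δy/y)² + (−½·δp/p)² + (3·δr/r)² + (½·δb/b)²
  y term: (2×0.103)² = 0.0422
  p term: (-0.5×0.0466)² = 0.000543
  r term: (3×0.0674)² = 0.0409
  b term: (0.5×0.0826)² = 0.00171
Total = 0.0854. Share from r = 0.0409/0.0854 = 0.479.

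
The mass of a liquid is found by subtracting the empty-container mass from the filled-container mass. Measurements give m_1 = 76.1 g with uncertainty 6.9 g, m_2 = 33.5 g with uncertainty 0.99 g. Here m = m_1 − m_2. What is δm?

6.97 g

Absolute uncertainties add in quadrature for a linear combination:
  (δm_1)² = 47.6;  (δm_2)² = 0.980
δm = √(48.6) = 6.97 g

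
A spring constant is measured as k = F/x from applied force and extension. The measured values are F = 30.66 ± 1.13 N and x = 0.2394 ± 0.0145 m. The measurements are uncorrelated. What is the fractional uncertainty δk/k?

Relative error in a monomial: (δk/k)² = Σ (nᵢ · δxᵢ/xᵢ)².
  (1·δF/F)² = (1×0.0369)² = 0.00136;  (-1·δx/x)² = (-1×0.0606)² = 0.00367
δk/k = √(0.00503) = 0.0709

0.0709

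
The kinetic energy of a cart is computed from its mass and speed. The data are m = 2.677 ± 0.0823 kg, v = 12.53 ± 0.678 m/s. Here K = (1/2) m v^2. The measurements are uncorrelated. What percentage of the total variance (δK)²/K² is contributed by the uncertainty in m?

(δK/K)² = (1·δm/m)² + (2·δv/v)²
  m term: (1×0.0307)² = 0.000945
  v term: (2×0.0541)² = 0.0117
Total = 0.0127. Share from m = 0.000945/0.0127 = 0.0747.

7.47%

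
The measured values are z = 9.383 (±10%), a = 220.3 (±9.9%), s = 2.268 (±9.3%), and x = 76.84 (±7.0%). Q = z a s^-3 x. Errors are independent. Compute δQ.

4360

Products/powers → add relative errors in quadrature, weighted by exponent:
  (1·δz/z)² = (1×0.100)² = 0.0100;  (1·δa/a)² = (1×0.0990)² = 0.00980;  (-3·δs/s)² = (-3×0.0930)² = 0.0778;  (1·δx/x)² = (1×0.0700)² = 0.00490
δQ/Q = √(0.103) = 0.320
Q = 13610, so δQ = 0.320 × 13610 = 4360.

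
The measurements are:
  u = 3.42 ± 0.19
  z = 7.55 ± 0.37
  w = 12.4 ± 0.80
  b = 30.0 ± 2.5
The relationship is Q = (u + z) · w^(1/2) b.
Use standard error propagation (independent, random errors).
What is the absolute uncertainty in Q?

112

Let h = u + z = 11.0. δh = √(δu² + δz²) = √(0.0361 + 0.137) = 0.416, so δh/h = 0.0379.
Q is then a monomial in h, w, b:
δQ/Q = √((δh/h)² + (½·δw/w)² + (1·δb/b)²) = √(0.00144 + 0.00104 + 0.00694) = 0.0971
Q = 1160, so δQ = 0.0971 × 1160 = 112.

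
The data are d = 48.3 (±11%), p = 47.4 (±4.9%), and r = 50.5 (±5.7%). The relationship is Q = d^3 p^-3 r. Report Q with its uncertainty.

53.4 ± 19.5

Each factor contributes (exponent × relative error)² to (δQ/Q)²:
  (3·δd/d)² = (3×0.110)² = 0.109;  (-3·δp/p)² = (-3×0.0490)² = 0.0216;  (1·δr/r)² = (1×0.0570)² = 0.00325
δQ/Q = √(0.134) = 0.366
Q = 53.4, so δQ = 0.366 × 53.4 = 19.5.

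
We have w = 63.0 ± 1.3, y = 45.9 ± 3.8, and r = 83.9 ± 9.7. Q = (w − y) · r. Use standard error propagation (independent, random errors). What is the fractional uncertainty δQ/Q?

Let u = w − y = 17.1. δu = √(δw² + δy²) = √(1.69 + 14.4) = 4.02, so δu/u = 0.235.
Q is then a monomial in u, r:
δQ/Q = √((δu/u)² + (1·δr/r)²) = √(0.0552 + 0.0134) = 0.262

0.262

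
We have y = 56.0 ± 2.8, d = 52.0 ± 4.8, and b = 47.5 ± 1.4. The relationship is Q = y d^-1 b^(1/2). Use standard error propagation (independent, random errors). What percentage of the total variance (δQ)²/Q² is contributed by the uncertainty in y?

22.2%

(δQ/Q)² = (1·δy/y)² + (-1·δd/d)² + (½·δb/b)²
  y term: (1×0.0500)² = 0.00250
  d term: (-1×0.0923)² = 0.00852
  b term: (0.5×0.0295)² = 0.000217
Total = 0.0112. Share from y = 0.00250/0.0112 = 0.222.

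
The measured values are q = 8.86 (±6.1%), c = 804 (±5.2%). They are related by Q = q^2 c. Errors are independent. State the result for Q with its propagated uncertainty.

Q is a product of powers, so relative uncertainties combine in quadrature:
  (2·δq/q)² = (2×0.0610)² = 0.0149;  (1·δc/c)² = (1×0.0520)² = 0.00270
δQ/Q = √(0.0176) = 0.133
Q = 63100, so δQ = 0.133 × 63100 = 8370.

63100 ± 8370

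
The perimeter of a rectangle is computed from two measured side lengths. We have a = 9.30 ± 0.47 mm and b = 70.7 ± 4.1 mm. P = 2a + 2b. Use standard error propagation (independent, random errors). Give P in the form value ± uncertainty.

Absolute uncertainties add in quadrature for a linear combination:
  (2·δa)² = 0.884;  (2·δb)² = 67.2
δP = √(68.1) = 8.25 mm
P = 160 mm.

160 ± 8.25 mm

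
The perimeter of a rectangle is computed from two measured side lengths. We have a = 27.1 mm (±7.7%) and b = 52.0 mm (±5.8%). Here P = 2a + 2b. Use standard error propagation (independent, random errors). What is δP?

For a sum/difference, combine absolute errors in quadrature:
  (2·δa)² = 17.4;  (2·δb)² = 36.4
δP = √(53.8) = 7.34 mm

7.34 mm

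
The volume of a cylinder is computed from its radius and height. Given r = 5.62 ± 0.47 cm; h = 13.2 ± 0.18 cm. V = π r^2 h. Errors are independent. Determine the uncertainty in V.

Since V is a product/quotient, work with relative uncertainties:
  (2·δr/r)² = (2×0.0836)² = 0.0280;  (1·δh/h)² = (1×0.0136)² = 0.000186
δV/V = √(0.0282) = 0.168
V = 1310 cm^3, so δV = 0.168 × 1310 = 220 cm^3.

220 cm^3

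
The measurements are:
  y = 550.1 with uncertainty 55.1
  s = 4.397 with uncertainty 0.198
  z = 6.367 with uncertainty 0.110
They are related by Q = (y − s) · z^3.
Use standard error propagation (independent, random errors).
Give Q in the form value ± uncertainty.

Let u = y − s = 545.7. δu = √(δy² + δs²) = √(3040 + 0.0392) = 55.1, so δu/u = 0.101.
Q is then a monomial in u, z:
δQ/Q = √((δu/u)² + (3·δz/z)²) = √(0.0102 + 0.00269) = 0.113
Q = 140900, so δQ = 0.113 × 140900 = 16000.

140900 ± 16000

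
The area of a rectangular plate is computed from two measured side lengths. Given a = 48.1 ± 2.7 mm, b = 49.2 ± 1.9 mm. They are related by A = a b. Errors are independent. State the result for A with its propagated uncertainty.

2370 ± 161 mm^2

Products/powers → add relative errors in quadrature, weighted by exponent:
  (1·δa/a)² = (1×0.0561)² = 0.00315;  (1·δb/b)² = (1×0.0386)² = 0.00149
δA/A = √(0.00464) = 0.0681
A = 2370 mm^2, so δA = 0.0681 × 2370 = 161 mm^2.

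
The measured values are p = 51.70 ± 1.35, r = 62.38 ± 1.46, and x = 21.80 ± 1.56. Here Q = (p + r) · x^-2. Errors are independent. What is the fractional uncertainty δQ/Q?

Let u = p + r = 114.1. δu = √(δp² + δr²) = √(1.82 + 2.13) = 1.99, so δu/u = 0.0174.
Q is then a monomial in u, x:
δQ/Q = √((δu/u)² + (-2·δx/x)²) = √(0.000304 + 0.0205) = 0.144

0.144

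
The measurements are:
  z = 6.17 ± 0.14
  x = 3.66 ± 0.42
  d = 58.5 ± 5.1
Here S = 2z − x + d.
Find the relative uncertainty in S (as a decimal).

For a sum/difference, combine absolute errors in quadrature:
  (2·δz)² = 0.0784;  (δx)² = 0.176;  (δd)² = 26.0
δS = √(26.3) = 5.12
S = 67.2, so δS/S = 5.12/67.2 = 0.0763.

0.0763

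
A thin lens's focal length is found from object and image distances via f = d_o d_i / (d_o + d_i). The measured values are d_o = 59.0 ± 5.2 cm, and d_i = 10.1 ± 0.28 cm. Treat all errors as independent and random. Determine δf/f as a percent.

2.69%

∂f/∂d_o = (d_i/(d_o+d_i))² = 0.0214;  ∂f/∂d_i = (d_o/(d_o+d_i))² = 0.729
δf = √((∂f/∂d_o · δd_o)² + (∂f/∂d_i · δd_i)²) = √(0.0123 + 0.0417) = 0.232 cm
f = 8.62 cm, so δf/f = 0.232/8.62 = 0.0269.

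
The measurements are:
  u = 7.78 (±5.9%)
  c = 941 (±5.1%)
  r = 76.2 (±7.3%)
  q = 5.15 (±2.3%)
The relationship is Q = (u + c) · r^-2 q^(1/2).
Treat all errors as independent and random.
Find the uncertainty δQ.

0.0575

Let w = u + c = 949. δw = √(δu² + δc²) = √(0.211 + 2300) = 48.0, so δw/w = 0.0506.
Q is then a monomial in w, r, q:
δQ/Q = √((δw/w)² + (-2·δr/r)² + (½·δq/q)²) = √(0.00256 + 0.0213 + 0.000132) = 0.155
Q = 0.371, so δQ = 0.155 × 0.371 = 0.0575.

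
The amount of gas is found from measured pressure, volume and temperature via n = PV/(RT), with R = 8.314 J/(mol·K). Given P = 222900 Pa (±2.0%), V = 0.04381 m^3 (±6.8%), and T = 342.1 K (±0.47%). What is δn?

0.244 mol

Since n is a product/quotient, work with relative uncertainties:
  (1·δP/P)² = (1×0.0200)² = 0.000400;  (1·δV/V)² = (1×0.0680)² = 0.00462;  (-1·δT/T)² = (-1×0.00470)² = 2.21e-05
δn/n = √(0.00505) = 0.0710
n = 3.433 mol, so δn = 0.0710 × 3.433 = 0.244 mol.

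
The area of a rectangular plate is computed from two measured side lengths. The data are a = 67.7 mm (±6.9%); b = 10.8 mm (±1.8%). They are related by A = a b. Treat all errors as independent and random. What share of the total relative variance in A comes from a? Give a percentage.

(δA/A)² = (1·δa/a)² + (1·δb/b)²
  a term: (1×0.0690)² = 0.00476
  b term: (1×0.0180)² = 0.000324
Total = 0.00509. Share from a = 0.00476/0.00509 = 0.936.

93.6%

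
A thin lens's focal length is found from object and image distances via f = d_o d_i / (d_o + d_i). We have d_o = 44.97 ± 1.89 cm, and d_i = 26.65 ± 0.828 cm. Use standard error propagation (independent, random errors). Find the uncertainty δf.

0.418 cm

∂f/∂d_o = (d_i/(d_o+d_i))² = 0.138;  ∂f/∂d_i = (d_o/(d_o+d_i))² = 0.394
δf = √((∂f/∂d_o · δd_o)² + (∂f/∂d_i · δd_i)²) = √(0.0685 + 0.107) = 0.418 cm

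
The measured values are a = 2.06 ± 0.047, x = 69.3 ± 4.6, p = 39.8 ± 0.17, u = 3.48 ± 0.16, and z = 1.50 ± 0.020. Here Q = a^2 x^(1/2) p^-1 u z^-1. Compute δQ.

Relative error in a monomial: (δQ/Q)² = Σ (nᵢ · δxᵢ/xᵢ)².
  (2·δa/a)² = (2×0.0228)² = 0.00208;  (½·δx/x)² = (0.5×0.0664)² = 0.00110;  (-1·δp/p)² = (-1×0.00427)² = 1.82e-05;  (1·δu/u)² = (1×0.0460)² = 0.00211;  (-1·δz/z)² = (-1×0.0133)² = 0.000178
δQ/Q = √(0.00549) = 0.0741
Q = 2.06, so δQ = 0.0741 × 2.06 = 0.153.

0.153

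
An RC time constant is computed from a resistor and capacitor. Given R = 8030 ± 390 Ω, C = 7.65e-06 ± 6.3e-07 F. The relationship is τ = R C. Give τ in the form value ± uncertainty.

τ is a product of powers, so relative uncertainties combine in quadrature:
  (1·δR/R)² = (1×0.0486)² = 0.00236;  (1·δC/C)² = (1×0.0824)² = 0.00678
δτ/τ = √(0.00914) = 0.0956
τ = 0.0614 s, so δτ = 0.0956 × 0.0614 = 0.00587 s.

0.0614 ± 0.00587 s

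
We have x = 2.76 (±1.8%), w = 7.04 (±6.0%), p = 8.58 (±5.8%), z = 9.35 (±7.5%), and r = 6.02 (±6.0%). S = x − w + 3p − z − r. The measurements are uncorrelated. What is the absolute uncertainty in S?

Sums and differences: (δS)² = Σ (cᵢ δxᵢ)².
  (δx)² = 0.00247;  (δw)² = 0.178;  (3·δp)² = 2.23;  (δz)² = 0.492;  (δr)² = 0.130
δS = √(3.03) = 1.74

1.74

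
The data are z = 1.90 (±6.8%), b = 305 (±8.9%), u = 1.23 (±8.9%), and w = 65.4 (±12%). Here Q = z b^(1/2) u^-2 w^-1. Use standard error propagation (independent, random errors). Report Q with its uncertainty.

0.335 ± 0.0770

For a monomial Q ∝ z, b^(1/2), u^-2, w^-1, fractional errors add in quadrature:
  (1·δz/z)² = (1×0.0680)² = 0.00462;  (½·δb/b)² = (0.5×0.0890)² = 0.00198;  (-2·δu/u)² = (-2×0.0890)² = 0.0317;  (-1·δw/w)² = (-1×0.120)² = 0.0144
δQ/Q = √(0.0527) = 0.230
Q = 0.335, so δQ = 0.230 × 0.335 = 0.0770.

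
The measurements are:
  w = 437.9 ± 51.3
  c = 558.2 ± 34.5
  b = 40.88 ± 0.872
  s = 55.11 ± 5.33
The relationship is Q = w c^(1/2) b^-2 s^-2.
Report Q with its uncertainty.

0.002038 ± 0.000473

Q is a product of powers, so relative uncertainties combine in quadrature:
  (1·δw/w)² = (1×0.117)² = 0.0137;  (½·δc/c)² = (0.5×0.0618)² = 0.000955;  (-2·δb/b)² = (-2×0.0213)² = 0.00182;  (-2·δs/s)² = (-2×0.0967)² = 0.0374
δQ/Q = √(0.0539) = 0.232
Q = 0.002038, so δQ = 0.232 × 0.002038 = 0.000473.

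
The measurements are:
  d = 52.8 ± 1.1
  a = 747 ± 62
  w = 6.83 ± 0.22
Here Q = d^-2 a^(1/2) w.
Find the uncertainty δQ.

0.00449

Each factor contributes (exponent × relative error)² to (δQ/Q)²:
  (-2·δd/d)² = (-2×0.0208)² = 0.00174;  (½·δa/a)² = (0.5×0.0830)² = 0.00172;  (1·δw/w)² = (1×0.0322)² = 0.00104
δQ/Q = √(0.00450) = 0.0671
Q = 0.0670, so δQ = 0.0671 × 0.0670 = 0.00449.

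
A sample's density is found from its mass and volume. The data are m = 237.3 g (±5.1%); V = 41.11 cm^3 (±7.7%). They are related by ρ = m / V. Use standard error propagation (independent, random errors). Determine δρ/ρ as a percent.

9.24%

For a monomial ρ ∝ m, V^-1, fractional errors add in quadrature:
  (1·δm/m)² = (1×0.0510)² = 0.00260;  (-1·δV/V)² = (-1×0.0770)² = 0.00593
δρ/ρ = √(0.00853) = 0.0924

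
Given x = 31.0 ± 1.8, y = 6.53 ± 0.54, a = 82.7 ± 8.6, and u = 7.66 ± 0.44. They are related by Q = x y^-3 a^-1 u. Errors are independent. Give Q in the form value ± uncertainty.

0.0103 ± 0.00290

Q is a product of powers, so relative uncertainties combine in quadrature:
  (1·δx/x)² = (1×0.0581)² = 0.00337;  (-3·δy/y)² = (-3×0.0827)² = 0.0615;  (-1·δa/a)² = (-1×0.104)² = 0.0108;  (1·δu/u)² = (1×0.0574)² = 0.00330
δQ/Q = √(0.0790) = 0.281
Q = 0.0103, so δQ = 0.281 × 0.0103 = 0.00290.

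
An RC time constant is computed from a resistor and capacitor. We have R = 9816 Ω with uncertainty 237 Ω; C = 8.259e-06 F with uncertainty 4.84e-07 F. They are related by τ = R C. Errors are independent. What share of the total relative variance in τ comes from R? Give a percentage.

14.5%

(δτ/τ)² = (1·δR/R)² + (1·δC/C)²
  R term: (1×0.0241)² = 0.000583
  C term: (1×0.0586)² = 0.00343
Total = 0.00402. Share from R = 0.000583/0.00402 = 0.145.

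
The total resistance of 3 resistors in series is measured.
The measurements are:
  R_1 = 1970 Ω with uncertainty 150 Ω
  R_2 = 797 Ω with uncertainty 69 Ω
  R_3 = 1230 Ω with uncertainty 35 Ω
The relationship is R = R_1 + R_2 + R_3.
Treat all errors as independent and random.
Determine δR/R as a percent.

R is a linear combination, so absolute uncertainties add in quadrature:
  (δR_1)² = 22500;  (δR_2)² = 4760;  (δR_3)² = 1220
δR = √(28500) = 169 Ω
R = 4000 Ω, so δR/R = 169/4000 = 0.0422.

4.22%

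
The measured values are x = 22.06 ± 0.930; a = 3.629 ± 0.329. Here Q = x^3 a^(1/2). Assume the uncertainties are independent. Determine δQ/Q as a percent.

Relative error in a monomial: (δQ/Q)² = Σ (nᵢ · δxᵢ/xᵢ)².
  (3·δx/x)² = (3×0.0422)² = 0.0160;  (½·δa/a)² = (0.5×0.0907)² = 0.00205
δQ/Q = √(0.0181) = 0.134

13.4%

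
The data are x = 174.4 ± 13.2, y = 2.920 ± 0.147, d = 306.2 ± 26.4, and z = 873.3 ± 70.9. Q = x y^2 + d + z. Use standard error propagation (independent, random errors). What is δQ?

Let p = x·y^2 = 1487. δp/p = √((1·δx/x)² + (2·δy/y)²) = √(0.00573 + 0.0101) = 0.126, so δp = 187.
Q = p + d + z: δQ = √(δp² + δd² + δz²) = √(35100 + 697 + 5030) = 202

202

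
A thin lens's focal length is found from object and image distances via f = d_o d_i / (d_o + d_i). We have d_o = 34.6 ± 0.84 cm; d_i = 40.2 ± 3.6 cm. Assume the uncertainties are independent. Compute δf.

0.808 cm

∂f/∂d_o = (d_i/(d_o+d_i))² = 0.289;  ∂f/∂d_i = (d_o/(d_o+d_i))² = 0.214
δf = √((∂f/∂d_o · δd_o)² + (∂f/∂d_i · δd_i)²) = √(0.0589 + 0.593) = 0.808 cm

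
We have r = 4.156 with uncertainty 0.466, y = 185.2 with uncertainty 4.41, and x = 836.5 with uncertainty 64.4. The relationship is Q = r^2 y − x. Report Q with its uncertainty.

Let p = r^2·y = 3199. δp/p = √((2·δr/r)² + (1·δy/y)²) = √(0.0503 + 0.000567) = 0.226, so δp = 721.
Q = p − x: δQ = √(δp² + δx²) = √(5.2e+05 + 4150) = 724
Q = 2362.

2362 ± 724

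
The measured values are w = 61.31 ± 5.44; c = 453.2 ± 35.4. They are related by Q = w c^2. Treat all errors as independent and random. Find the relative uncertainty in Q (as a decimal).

Since Q is a product/quotient, work with relative uncertainties:
  (1·δw/w)² = (1×0.0887)² = 0.00787;  (2·δc/c)² = (2×0.0781)² = 0.0244
δQ/Q = √(0.0323) = 0.180

0.180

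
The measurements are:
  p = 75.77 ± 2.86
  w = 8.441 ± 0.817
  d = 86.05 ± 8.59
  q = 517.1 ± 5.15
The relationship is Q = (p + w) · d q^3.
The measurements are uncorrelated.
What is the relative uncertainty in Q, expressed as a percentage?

11.0%

Let u = p + w = 84.21. δu = √(δp² + δw²) = √(8.18 + 0.667) = 2.97, so δu/u = 0.0353.
Q is then a monomial in u, d, q:
δQ/Q = √((δu/u)² + (1·δd/d)² + (3·δq/q)²) = √(0.00125 + 0.00997 + 0.000893) = 0.110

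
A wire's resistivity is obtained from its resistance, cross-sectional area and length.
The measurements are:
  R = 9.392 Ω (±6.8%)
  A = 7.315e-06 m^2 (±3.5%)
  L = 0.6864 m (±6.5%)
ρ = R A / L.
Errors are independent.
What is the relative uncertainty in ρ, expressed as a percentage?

10.0%

Relative error in a monomial: (δρ/ρ)² = Σ (nᵢ · δxᵢ/xᵢ)².
  (1·δR/R)² = (1×0.0680)² = 0.00462;  (1·δA/A)² = (1×0.0350)² = 0.00123;  (-1·δL/L)² = (-1×0.0650)² = 0.00423
δρ/ρ = √(0.0101) = 0.100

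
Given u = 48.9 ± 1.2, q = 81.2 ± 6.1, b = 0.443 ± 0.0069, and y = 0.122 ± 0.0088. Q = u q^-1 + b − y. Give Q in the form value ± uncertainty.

Let p = u·q^-1 = 0.602. δp/p = √((1·δu/u)² + (-1·δq/q)²) = √(0.000602 + 0.00564) = 0.0790, so δp = 0.0476.
Q = p + b − y: δQ = √(δp² + δb² + δy²) = √(0.00227 + 4.76e-05 + 7.74e-05) = 0.0489
Q = 0.923.

0.923 ± 0.0489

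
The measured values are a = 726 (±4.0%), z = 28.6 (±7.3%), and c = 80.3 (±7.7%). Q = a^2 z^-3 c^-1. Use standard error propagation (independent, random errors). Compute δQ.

0.0689

Each factor contributes (exponent × relative error)² to (δQ/Q)²:
  (2·δa/a)² = (2×0.0400)² = 0.00640;  (-3·δz/z)² = (-3×0.0730)² = 0.0480;  (-1·δc/c)² = (-1×0.0770)² = 0.00593
δQ/Q = √(0.0603) = 0.246
Q = 0.281, so δQ = 0.246 × 0.281 = 0.0689.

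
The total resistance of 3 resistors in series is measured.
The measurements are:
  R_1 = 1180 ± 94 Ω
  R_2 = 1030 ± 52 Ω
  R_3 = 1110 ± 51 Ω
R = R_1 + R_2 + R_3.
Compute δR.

Sums and differences: (δR)² = Σ (cᵢ δxᵢ)².
  (δR_1)² = 8840;  (δR_2)² = 2700;  (δR_3)² = 2600
δR = √(14100) = 119 Ω

119 Ω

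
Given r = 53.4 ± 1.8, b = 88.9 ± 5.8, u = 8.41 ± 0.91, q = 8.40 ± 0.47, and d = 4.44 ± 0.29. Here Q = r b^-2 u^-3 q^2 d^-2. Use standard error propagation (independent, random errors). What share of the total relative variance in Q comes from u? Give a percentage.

(δQ/Q)² = (1·δr/r)² + (-2·δb/b)² + (-3·δu/u)² + (2·δq/q)² + (-2·δd/d)²
  r term: (1×0.0337)² = 0.00114
  b term: (-2×0.0652)² = 0.0170
  u term: (-3×0.108)² = 0.105
  q term: (2×0.0560)² = 0.0125
  d term: (-2×0.0653)² = 0.0171
Total = 0.153. Share from u = 0.105/0.153 = 0.688.

68.8%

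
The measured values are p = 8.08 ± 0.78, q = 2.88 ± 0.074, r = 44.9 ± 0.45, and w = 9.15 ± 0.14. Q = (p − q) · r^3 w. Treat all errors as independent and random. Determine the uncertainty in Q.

6.65e+05

Let u = p − q = 5.20. δu = √(δp² + δq²) = √(0.608 + 0.00548) = 0.784, so δu/u = 0.151.
Q is then a monomial in u, r, w:
δQ/Q = √((δu/u)² + (3·δr/r)² + (1·δw/w)²) = √(0.0227 + 0.000904 + 0.000234) = 0.154
Q = 4.31e+06, so δQ = 0.154 × 4.31e+06 = 6.65e+05.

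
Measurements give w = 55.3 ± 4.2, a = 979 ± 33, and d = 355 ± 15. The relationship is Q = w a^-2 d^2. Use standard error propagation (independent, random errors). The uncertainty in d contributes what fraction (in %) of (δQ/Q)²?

40.9%

(δQ/Q)² = (1·δw/w)² + (-2·δa/a)² + (2·δd/d)²
  w term: (1×0.0759)² = 0.00577
  a term: (-2×0.0337)² = 0.00454
  d term: (2×0.0423)² = 0.00714
Total = 0.0175. Share from d = 0.00714/0.0175 = 0.409.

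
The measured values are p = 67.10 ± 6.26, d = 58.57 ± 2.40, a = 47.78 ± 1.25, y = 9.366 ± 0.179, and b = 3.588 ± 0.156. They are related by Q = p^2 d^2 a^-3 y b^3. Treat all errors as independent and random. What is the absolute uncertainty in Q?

Each factor contributes (exponent × relative error)² to (δQ/Q)²:
  (2·δp/p)² = (2×0.0933)² = 0.0348;  (2·δd/d)² = (2×0.0410)² = 0.00672;  (-3·δa/a)² = (-3×0.0262)² = 0.00616;  (1·δy/y)² = (1×0.0191)² = 0.000365;  (3·δb/b)² = (3×0.0435)² = 0.0170
δQ/Q = √(0.0651) = 0.255
Q = 61260, so δQ = 0.255 × 61260 = 15600.

15600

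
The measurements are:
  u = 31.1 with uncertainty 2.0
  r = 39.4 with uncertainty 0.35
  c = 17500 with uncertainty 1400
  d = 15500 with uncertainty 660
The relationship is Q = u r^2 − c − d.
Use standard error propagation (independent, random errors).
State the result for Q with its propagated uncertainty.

Let p = u·r^2 = 48300. δp/p = √((1·δu/u)² + (2·δr/r)²) = √(0.00414 + 0.000316) = 0.0667, so δp = 3220.
Q = p − c − d: δQ = √(δp² + δc² + δd²) = √(1.04e+07 + 1.96e+06 + 4.36e+05) = 3570
Q = 15300.

15300 ± 3570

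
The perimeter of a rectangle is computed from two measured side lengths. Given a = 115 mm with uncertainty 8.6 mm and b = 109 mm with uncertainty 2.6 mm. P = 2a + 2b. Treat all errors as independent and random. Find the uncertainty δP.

Sums and differences: (δP)² = Σ (cᵢ δxᵢ)².
  (2·δa)² = 296;  (2·δb)² = 27.0
δP = √(323) = 18.0 mm

18.0 mm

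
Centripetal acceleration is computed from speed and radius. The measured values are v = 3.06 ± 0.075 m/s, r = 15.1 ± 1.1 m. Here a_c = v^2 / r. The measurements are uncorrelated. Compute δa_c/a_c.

0.0878

Since a_c is a product/quotient, work with relative uncertainties:
  (2·δv/v)² = (2×0.0245)² = 0.00240;  (-1·δr/r)² = (-1×0.0728)² = 0.00531
δa_c/a_c = √(0.00771) = 0.0878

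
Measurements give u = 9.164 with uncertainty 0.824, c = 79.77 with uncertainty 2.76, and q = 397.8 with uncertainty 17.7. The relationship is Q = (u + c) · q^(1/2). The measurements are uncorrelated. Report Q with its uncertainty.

1774 ± 69.7

Let w = u + c = 88.93. δw = √(δu² + δc²) = √(0.679 + 7.62) = 2.88, so δw/w = 0.0324.
Q is then a monomial in w, q:
δQ/Q = √((δw/w)² + (½·δq/q)²) = √(0.00105 + 0.000495) = 0.0393
Q = 1774, so δQ = 0.0393 × 1774 = 69.7.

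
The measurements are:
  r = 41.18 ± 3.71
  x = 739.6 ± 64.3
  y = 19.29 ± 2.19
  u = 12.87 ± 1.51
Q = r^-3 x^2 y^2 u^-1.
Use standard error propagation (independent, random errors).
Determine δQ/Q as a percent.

41.1%

Q is a product of powers, so relative uncertainties combine in quadrature:
  (-3·δr/r)² = (-3×0.0901)² = 0.0730;  (2·δx/x)² = (2×0.0869)² = 0.0302;  (2·δy/y)² = (2×0.114)² = 0.0516;  (-1·δu/u)² = (-1×0.117)² = 0.0138
δQ/Q = √(0.169) = 0.411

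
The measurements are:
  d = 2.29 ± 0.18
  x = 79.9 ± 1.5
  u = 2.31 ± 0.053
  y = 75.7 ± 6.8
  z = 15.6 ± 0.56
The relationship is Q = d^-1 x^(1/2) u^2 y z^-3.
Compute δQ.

For a monomial Q ∝ d^-1, x^(1/2), u^2, y, z^-3, fractional errors add in quadrature:
  (-1·δd/d)² = (-1×0.0786)² = 0.00618;  (½·δx/x)² = (0.5×0.0188)² = 8.81e-05;  (2·δu/u)² = (2×0.0229)² = 0.00211;  (1·δy/y)² = (1×0.0898)² = 0.00807;  (-3·δz/z)² = (-3×0.0359)² = 0.0116
δQ/Q = √(0.0280) = 0.167
Q = 0.415, so δQ = 0.167 × 0.415 = 0.0695.

0.0695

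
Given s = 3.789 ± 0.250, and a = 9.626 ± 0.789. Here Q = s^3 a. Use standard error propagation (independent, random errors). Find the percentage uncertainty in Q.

Q is a product of powers, so relative uncertainties combine in quadrature:
  (3·δs/s)² = (3×0.0660)² = 0.0392;  (1·δa/a)² = (1×0.0820)² = 0.00672
δQ/Q = √(0.0459) = 0.214

21.4%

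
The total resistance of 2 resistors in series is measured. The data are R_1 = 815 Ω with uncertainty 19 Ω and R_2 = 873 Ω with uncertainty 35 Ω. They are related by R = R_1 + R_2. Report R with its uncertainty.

R is a linear combination, so absolute uncertainties add in quadrature:
  (δR_1)² = 361;  (δR_2)² = 1220
δR = √(1590) = 39.8 Ω
R = 1690 Ω.

1690 ± 39.8 Ω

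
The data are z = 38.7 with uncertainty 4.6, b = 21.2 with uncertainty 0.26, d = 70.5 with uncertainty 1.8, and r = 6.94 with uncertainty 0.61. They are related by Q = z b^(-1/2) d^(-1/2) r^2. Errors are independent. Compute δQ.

10.3

Each factor contributes (exponent × relative error)² to (δQ/Q)²:
  (1·δz/z)² = (1×0.119)² = 0.0141;  (−½·δb/b)² = (-0.5×0.0123)² = 3.76e-05;  (−½·δd/d)² = (-0.5×0.0255)² = 0.000163;  (2·δr/r)² = (2×0.0879)² = 0.0309
δQ/Q = √(0.0452) = 0.213
Q = 48.2, so δQ = 0.213 × 48.2 = 10.3.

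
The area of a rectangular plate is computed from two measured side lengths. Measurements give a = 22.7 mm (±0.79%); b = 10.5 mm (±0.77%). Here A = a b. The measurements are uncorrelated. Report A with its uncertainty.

238 ± 2.63 mm^2

Relative error in a monomial: (δA/A)² = Σ (nᵢ · δxᵢ/xᵢ)².
  (1·δa/a)² = (1×0.00790)² = 6.24e-05;  (1·δb/b)² = (1×0.00770)² = 5.93e-05
δA/A = √(0.000122) = 0.0110
A = 238 mm^2, so δA = 0.0110 × 238 = 2.63 mm^2.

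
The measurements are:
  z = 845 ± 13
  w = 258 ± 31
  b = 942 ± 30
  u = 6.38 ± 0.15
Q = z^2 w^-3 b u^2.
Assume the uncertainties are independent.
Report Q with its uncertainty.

Q is a product of powers, so relative uncertainties combine in quadrature:
  (2·δz/z)² = (2×0.0154)² = 0.000947;  (-3·δw/w)² = (-3×0.120)² = 0.130;  (1·δb/b)² = (1×0.0318)² = 0.00101;  (2·δu/u)² = (2×0.0235)² = 0.00221
δQ/Q = √(0.134) = 0.366
Q = 1590, so δQ = 0.366 × 1590 = 584.

1590 ± 584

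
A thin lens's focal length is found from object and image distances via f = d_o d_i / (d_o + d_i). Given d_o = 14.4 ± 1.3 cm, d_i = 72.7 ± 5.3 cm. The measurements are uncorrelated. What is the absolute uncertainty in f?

∂f/∂d_o = (d_i/(d_o+d_i))² = 0.697;  ∂f/∂d_i = (d_o/(d_o+d_i))² = 0.0273
δf = √((∂f/∂d_o · δd_o)² + (∂f/∂d_i · δd_i)²) = √(0.820 + 0.0210) = 0.917 cm

0.917 cm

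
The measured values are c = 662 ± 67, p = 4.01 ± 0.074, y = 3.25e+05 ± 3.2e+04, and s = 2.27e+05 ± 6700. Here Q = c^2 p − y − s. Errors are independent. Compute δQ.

Let w = c^2·p = 1.76e+06. δw/w = √((2·δc/c)² + (1·δp/p)²) = √(0.0410 + 0.000341) = 0.203, so δw = 3.57e+05.
Q = w − y − s: δQ = √(δw² + δy² + δs²) = √(1.28e+11 + 1.02e+09 + 4.49e+07) = 3.59e+05

3.59e+05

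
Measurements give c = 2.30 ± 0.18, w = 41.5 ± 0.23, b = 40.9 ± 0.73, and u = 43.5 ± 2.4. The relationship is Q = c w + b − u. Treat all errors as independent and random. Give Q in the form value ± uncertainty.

92.8 ± 7.90

Let p = c·w = 95.4. δp/p = √((1·δc/c)² + (1·δw/w)²) = √(0.00612 + 3.07e-05) = 0.0785, so δp = 7.49.
Q = p + b − u: δQ = √(δp² + δb² + δu²) = √(56.1 + 0.533 + 5.76) = 7.90
Q = 92.8.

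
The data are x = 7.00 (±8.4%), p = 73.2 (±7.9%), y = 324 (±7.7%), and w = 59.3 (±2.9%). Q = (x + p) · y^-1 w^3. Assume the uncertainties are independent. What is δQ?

Let u = x + p = 80.2. δu = √(δx² + δp²) = √(0.346 + 33.4) = 5.81, so δu/u = 0.0725.
Q is then a monomial in u, y, w:
δQ/Q = √((δu/u)² + (-1·δy/y)² + (3·δw/w)²) = √(0.00525 + 0.00593 + 0.00757) = 0.137
Q = 51600, so δQ = 0.137 × 51600 = 7070.

7070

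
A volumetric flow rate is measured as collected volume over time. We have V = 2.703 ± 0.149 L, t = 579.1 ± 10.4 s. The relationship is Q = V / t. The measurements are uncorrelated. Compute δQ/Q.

Q is a product of powers, so relative uncertainties combine in quadrature:
  (1·δV/V)² = (1×0.0551)² = 0.00304;  (-1·δt/t)² = (-1×0.0180)² = 0.000323
δQ/Q = √(0.00336) = 0.0580

0.0580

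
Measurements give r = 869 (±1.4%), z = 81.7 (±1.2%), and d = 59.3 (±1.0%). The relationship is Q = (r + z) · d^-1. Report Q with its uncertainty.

16.0 ± 0.261

Let u = r + z = 951. δu = √(δr² + δz²) = √(148 + 0.961) = 12.2, so δu/u = 0.0128.
Q is then a monomial in u, d:
δQ/Q = √((δu/u)² + (-1·δd/d)²) = √(0.000165 + 0.000100) = 0.0163
Q = 16.0, so δQ = 0.0163 × 16.0 = 0.261.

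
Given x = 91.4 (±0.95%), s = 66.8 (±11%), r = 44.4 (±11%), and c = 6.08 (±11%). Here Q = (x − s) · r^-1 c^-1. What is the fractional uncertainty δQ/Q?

Let u = x − s = 24.6. δu = √(δx² + δs²) = √(0.754 + 54.0) = 7.40, so δu/u = 0.301.
Q is then a monomial in u, r, c:
δQ/Q = √((δu/u)² + (-1·δr/r)² + (-1·δc/c)²) = √(0.0905 + 0.0121 + 0.0121) = 0.339

0.339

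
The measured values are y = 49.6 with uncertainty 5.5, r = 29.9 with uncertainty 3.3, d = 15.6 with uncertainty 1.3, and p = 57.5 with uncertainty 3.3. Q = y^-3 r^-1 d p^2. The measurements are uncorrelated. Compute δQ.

0.00535

Q is a product of powers, so relative uncertainties combine in quadrature:
  (-3·δy/y)² = (-3×0.111)² = 0.111;  (-1·δr/r)² = (-1×0.110)² = 0.0122;  (1·δd/d)² = (1×0.0833)² = 0.00694;  (2·δp/p)² = (2×0.0574)² = 0.0132
δQ/Q = √(0.143) = 0.378
Q = 0.0141, so δQ = 0.378 × 0.0141 = 0.00535.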